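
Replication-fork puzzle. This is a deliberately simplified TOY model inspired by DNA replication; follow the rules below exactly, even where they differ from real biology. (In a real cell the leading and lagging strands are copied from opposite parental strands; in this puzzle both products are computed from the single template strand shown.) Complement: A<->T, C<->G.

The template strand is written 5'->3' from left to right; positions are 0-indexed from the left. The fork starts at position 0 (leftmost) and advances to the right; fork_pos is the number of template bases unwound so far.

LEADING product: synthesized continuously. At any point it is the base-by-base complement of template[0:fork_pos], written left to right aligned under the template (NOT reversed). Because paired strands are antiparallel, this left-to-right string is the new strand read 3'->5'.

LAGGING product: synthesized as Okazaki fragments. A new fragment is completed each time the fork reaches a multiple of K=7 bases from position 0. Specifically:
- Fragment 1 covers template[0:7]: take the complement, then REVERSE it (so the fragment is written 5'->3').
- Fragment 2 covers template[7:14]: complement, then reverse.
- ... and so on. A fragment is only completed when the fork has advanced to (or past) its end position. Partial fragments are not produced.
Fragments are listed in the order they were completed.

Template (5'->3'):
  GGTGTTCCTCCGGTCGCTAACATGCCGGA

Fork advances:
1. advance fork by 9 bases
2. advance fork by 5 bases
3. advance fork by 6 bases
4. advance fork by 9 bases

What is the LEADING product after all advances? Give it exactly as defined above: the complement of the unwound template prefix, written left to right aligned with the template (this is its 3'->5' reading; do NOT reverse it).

Step 1: advance 9 -> fork_pos = 0 + 9 = 9.
Step 2: advance 5 -> fork_pos = 9 + 5 = 14.
Step 3: advance 6 -> fork_pos = 14 + 6 = 20.
Step 4: advance 9 -> fork_pos = 20 + 9 = 29.
Unwound prefix: template[0:29] = GGTGTTCCTCCGGTCGCTAACATGCCGGA
Complement it base by base (A<->T, C<->G), keeping left-to-right order:
  [0:5] GGTGT -> CCACA
  [5:10] TCCTC -> AGGAG
  [10:15] CGGTC -> GCCAG
  [15:20] GCTAA -> CGATT
  [20:25] CATGC -> GTACG
  [25:29] CGGA -> GCCT
Concatenate: CCACAAGGAGGCCAGCGATTGTACGGCCT (length 29; written aligned with the template, i.e. 3'->5').

Answer: CCACAAGGAGGCCAGCGATTGTACGGCCT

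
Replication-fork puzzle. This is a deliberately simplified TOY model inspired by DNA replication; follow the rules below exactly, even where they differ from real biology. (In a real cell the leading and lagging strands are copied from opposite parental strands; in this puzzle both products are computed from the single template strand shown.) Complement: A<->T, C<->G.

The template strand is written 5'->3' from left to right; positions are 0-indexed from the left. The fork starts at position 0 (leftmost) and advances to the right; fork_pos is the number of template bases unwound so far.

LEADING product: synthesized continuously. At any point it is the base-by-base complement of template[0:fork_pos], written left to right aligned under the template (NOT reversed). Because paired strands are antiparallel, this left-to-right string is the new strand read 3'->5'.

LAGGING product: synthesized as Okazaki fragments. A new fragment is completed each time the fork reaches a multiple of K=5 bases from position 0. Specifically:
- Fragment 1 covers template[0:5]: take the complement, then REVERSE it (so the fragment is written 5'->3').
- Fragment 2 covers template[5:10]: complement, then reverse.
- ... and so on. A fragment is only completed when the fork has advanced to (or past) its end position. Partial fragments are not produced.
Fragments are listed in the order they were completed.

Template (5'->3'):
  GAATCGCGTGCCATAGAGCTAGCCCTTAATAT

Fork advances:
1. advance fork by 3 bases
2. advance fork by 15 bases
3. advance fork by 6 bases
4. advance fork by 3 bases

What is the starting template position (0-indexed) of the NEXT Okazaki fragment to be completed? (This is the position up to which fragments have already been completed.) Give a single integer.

Answer: 25

Derivation:
Step 1: advance 3 -> fork_pos = 0 + 3 = 3. Next multiple of 5 is 5 (not reached); still 0 fragment(s).
Step 2: advance 15 -> fork_pos = 3 + 15 = 18. Reached multiple(s) of 5: 5, 10, 15 -> fragments 1-3 completed (3 total).
Step 3: advance 6 -> fork_pos = 18 + 6 = 24. Reached multiple(s) of 5: 20 -> fragment 4 completed (4 total).
Step 4: advance 3 -> fork_pos = 24 + 3 = 27. Reached multiple(s) of 5: 25 -> fragment 5 completed (5 total).
5 fragment(s) completed, covering template[0:25] (5 x 5 = 25). The next fragment, fragment 6, covers template[25:30], so it starts at position 25.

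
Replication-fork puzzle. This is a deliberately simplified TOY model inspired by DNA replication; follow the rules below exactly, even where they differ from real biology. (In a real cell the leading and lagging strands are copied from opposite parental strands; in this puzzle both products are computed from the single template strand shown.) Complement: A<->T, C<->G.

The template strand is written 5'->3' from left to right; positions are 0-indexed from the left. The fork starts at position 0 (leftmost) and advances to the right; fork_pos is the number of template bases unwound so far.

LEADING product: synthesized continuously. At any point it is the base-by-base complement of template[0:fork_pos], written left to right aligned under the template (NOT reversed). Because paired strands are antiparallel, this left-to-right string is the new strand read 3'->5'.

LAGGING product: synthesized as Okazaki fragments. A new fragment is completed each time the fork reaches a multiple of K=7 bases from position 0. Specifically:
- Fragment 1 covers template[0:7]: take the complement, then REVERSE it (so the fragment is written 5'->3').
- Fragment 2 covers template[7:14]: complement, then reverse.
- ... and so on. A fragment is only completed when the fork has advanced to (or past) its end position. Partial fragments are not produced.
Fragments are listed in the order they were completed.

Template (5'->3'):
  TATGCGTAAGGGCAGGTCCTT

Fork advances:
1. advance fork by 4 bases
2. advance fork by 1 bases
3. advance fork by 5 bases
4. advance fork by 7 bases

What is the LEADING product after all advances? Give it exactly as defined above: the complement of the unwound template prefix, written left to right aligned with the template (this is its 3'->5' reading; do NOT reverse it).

Answer: ATACGCATTCCCGTCCA

Derivation:
Step 1: advance 4 -> fork_pos = 0 + 4 = 4.
Step 2: advance 1 -> fork_pos = 4 + 1 = 5.
Step 3: advance 5 -> fork_pos = 5 + 5 = 10.
Step 4: advance 7 -> fork_pos = 10 + 7 = 17.
Unwound prefix: template[0:17] = TATGCGTAAGGGCAGGT
Complement it base by base (A<->T, C<->G), keeping left-to-right order:
  [0:5] TATGC -> ATACG
  [5:10] GTAAG -> CATTC
  [10:15] GGCAG -> CCGTC
  [15:17] GT -> CA
Concatenate: ATACGCATTCCCGTCCA (length 17; written aligned with the template, i.e. 3'->5').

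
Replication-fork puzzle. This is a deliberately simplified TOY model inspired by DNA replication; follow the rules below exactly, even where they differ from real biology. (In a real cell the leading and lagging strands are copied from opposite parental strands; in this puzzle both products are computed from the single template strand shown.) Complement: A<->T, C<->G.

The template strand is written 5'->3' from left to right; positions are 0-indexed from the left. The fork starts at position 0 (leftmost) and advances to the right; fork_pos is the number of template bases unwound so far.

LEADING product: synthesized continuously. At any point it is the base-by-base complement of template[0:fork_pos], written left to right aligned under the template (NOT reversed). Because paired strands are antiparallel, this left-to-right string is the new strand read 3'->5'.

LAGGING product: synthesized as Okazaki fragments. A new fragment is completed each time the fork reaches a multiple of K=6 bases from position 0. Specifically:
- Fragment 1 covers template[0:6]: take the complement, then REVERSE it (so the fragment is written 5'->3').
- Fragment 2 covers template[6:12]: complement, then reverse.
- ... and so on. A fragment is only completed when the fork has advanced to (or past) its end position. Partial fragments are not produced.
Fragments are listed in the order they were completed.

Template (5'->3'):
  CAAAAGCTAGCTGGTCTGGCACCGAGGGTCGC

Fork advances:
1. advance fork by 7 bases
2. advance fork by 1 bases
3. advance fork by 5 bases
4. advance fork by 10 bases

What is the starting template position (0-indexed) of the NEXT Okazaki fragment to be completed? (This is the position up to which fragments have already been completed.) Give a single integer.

Step 1: advance 7 -> fork_pos = 0 + 7 = 7. Reached multiple(s) of 6: 6 -> fragment 1 completed (1 total).
Step 2: advance 1 -> fork_pos = 7 + 1 = 8. Next multiple of 6 is 12 (not reached); still 1 fragment(s).
Step 3: advance 5 -> fork_pos = 8 + 5 = 13. Reached multiple(s) of 6: 12 -> fragment 2 completed (2 total).
Step 4: advance 10 -> fork_pos = 13 + 10 = 23. Reached multiple(s) of 6: 18 -> fragment 3 completed (3 total).
3 fragment(s) completed, covering template[0:18] (3 x 6 = 18). The next fragment, fragment 4, covers template[18:24], so it starts at position 18.

Answer: 18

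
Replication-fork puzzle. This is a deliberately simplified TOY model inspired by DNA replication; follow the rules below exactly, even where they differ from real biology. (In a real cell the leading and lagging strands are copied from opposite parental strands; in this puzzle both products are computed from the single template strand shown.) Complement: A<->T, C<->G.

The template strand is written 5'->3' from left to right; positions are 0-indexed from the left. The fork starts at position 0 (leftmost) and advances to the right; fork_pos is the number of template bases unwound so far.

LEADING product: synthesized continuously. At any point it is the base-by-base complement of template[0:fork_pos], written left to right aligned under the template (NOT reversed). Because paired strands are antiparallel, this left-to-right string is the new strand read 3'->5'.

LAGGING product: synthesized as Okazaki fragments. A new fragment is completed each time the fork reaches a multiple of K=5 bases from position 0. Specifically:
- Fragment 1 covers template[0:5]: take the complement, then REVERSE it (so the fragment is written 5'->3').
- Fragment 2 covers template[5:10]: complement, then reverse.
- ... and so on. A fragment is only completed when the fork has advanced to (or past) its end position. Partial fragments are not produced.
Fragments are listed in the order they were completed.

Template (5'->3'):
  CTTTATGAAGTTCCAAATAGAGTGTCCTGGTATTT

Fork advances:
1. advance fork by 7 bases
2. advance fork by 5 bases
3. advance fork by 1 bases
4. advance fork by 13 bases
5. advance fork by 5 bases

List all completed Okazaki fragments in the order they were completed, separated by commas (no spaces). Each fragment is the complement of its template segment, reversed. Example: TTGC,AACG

Step 1: advance 7 -> fork_pos = 0 + 7 = 7. Reached multiple(s) of 5: 5 -> fragment 1 completed (1 total).
Step 2: advance 5 -> fork_pos = 7 + 5 = 12. Reached multiple(s) of 5: 10 -> fragment 2 completed (2 total).
Step 3: advance 1 -> fork_pos = 12 + 1 = 13. Next multiple of 5 is 15 (not reached); still 2 fragment(s).
Step 4: advance 13 -> fork_pos = 13 + 13 = 26. Reached multiple(s) of 5: 15, 20, 25 -> fragments 3-5 completed (5 total).
Step 5: advance 5 -> fork_pos = 26 + 5 = 31. Reached multiple(s) of 5: 30 -> fragment 6 completed (6 total).
Final fork_pos = 31, so 6 fragment(s) are complete. Build each: template segment -> complement -> reverse.
Fragment 1: template[0:5] = CTTTA -> complement GAAAT -> reversed TAAAG
Fragment 2: template[5:10] = TGAAG -> complement ACTTC -> reversed CTTCA
Fragment 3: template[10:15] = TTCCA -> complement AAGGT -> reversed TGGAA
Fragment 4: template[15:20] = AATAG -> complement TTATC -> reversed CTATT
Fragment 5: template[20:25] = AGTGT -> complement TCACA -> reversed ACACT
Fragment 6: template[25:30] = CCTGG -> complement GGACC -> reversed CCAGG

Answer: TAAAG,CTTCA,TGGAA,CTATT,ACACT,CCAGG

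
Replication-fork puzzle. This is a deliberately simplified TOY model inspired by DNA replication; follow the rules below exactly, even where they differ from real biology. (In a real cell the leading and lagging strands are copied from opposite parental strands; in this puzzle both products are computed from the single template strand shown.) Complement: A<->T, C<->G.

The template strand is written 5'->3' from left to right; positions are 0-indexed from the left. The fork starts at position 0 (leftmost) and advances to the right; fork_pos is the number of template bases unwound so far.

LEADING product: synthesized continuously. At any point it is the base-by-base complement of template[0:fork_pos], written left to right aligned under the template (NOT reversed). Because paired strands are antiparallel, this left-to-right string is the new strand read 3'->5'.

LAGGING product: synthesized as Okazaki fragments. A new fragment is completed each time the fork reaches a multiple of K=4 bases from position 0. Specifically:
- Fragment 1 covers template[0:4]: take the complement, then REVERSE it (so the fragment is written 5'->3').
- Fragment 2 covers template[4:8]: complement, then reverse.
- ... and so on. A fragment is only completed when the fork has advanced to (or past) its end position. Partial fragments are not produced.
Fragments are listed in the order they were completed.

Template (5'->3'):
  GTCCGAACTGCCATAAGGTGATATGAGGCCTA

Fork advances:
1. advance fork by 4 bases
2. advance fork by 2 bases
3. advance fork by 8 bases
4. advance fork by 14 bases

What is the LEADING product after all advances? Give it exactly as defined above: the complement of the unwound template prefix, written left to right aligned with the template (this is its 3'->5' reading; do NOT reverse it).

Step 1: advance 4 -> fork_pos = 0 + 4 = 4.
Step 2: advance 2 -> fork_pos = 4 + 2 = 6.
Step 3: advance 8 -> fork_pos = 6 + 8 = 14.
Step 4: advance 14 -> fork_pos = 14 + 14 = 28.
Unwound prefix: template[0:28] = GTCCGAACTGCCATAAGGTGATATGAGG
Complement it base by base (A<->T, C<->G), keeping left-to-right order:
  [0:5] GTCCG -> CAGGC
  [5:10] AACTG -> TTGAC
  [10:15] CCATA -> GGTAT
  [15:20] AGGTG -> TCCAC
  [20:25] ATATG -> TATAC
  [25:28] AGG -> TCC
Concatenate: CAGGCTTGACGGTATTCCACTATACTCC (length 28; written aligned with the template, i.e. 3'->5').

Answer: CAGGCTTGACGGTATTCCACTATACTCC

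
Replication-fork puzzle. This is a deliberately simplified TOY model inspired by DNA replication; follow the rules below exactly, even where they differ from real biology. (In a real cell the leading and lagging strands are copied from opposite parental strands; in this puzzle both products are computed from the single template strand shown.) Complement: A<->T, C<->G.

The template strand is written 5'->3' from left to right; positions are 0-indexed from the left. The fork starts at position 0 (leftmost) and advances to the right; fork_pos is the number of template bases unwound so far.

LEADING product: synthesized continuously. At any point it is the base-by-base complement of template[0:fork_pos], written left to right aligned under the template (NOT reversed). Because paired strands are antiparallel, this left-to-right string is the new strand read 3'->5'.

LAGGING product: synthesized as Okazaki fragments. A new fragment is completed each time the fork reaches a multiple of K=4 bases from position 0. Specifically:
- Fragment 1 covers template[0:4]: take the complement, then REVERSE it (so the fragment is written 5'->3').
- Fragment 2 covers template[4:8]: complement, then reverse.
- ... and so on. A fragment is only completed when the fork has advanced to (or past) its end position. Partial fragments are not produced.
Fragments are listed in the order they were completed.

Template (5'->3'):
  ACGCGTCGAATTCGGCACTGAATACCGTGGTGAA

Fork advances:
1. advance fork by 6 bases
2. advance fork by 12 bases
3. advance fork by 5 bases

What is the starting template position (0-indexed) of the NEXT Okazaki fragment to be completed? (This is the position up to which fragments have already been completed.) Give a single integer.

Answer: 20

Derivation:
Step 1: advance 6 -> fork_pos = 0 + 6 = 6. Reached multiple(s) of 4: 4 -> fragment 1 completed (1 total).
Step 2: advance 12 -> fork_pos = 6 + 12 = 18. Reached multiple(s) of 4: 8, 12, 16 -> fragments 2-4 completed (4 total).
Step 3: advance 5 -> fork_pos = 18 + 5 = 23. Reached multiple(s) of 4: 20 -> fragment 5 completed (5 total).
5 fragment(s) completed, covering template[0:20] (5 x 4 = 20). The next fragment, fragment 6, covers template[20:24], so it starts at position 20.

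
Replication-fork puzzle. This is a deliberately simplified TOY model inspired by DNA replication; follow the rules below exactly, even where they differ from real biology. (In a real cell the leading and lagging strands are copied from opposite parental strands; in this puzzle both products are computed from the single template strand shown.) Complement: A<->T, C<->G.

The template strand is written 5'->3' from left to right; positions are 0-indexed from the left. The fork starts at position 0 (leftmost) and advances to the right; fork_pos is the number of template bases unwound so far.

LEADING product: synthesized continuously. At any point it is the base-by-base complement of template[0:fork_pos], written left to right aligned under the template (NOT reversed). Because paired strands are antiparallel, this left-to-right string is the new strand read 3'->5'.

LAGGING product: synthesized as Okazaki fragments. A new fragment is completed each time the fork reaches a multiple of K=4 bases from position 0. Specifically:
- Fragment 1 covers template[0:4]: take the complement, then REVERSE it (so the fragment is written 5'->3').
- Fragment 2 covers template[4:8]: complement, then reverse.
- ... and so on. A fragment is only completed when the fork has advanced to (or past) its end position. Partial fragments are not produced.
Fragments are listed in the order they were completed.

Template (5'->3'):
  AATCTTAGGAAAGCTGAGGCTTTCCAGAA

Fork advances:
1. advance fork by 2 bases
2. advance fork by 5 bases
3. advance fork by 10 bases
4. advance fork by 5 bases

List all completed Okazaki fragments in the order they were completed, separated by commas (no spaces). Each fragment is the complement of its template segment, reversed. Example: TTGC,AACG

Answer: GATT,CTAA,TTTC,CAGC,GCCT

Derivation:
Step 1: advance 2 -> fork_pos = 0 + 2 = 2. Next multiple of 4 is 4 (not reached); still 0 fragment(s).
Step 2: advance 5 -> fork_pos = 2 + 5 = 7. Reached multiple(s) of 4: 4 -> fragment 1 completed (1 total).
Step 3: advance 10 -> fork_pos = 7 + 10 = 17. Reached multiple(s) of 4: 8, 12, 16 -> fragments 2-4 completed (4 total).
Step 4: advance 5 -> fork_pos = 17 + 5 = 22. Reached multiple(s) of 4: 20 -> fragment 5 completed (5 total).
Final fork_pos = 22, so 5 fragment(s) are complete. Build each: template segment -> complement -> reverse.
Fragment 1: template[0:4] = AATC -> complement TTAG -> reversed GATT
Fragment 2: template[4:8] = TTAG -> complement AATC -> reversed CTAA
Fragment 3: template[8:12] = GAAA -> complement CTTT -> reversed TTTC
Fragment 4: template[12:16] = GCTG -> complement CGAC -> reversed CAGC
Fragment 5: template[16:20] = AGGC -> complement TCCG -> reversed GCCT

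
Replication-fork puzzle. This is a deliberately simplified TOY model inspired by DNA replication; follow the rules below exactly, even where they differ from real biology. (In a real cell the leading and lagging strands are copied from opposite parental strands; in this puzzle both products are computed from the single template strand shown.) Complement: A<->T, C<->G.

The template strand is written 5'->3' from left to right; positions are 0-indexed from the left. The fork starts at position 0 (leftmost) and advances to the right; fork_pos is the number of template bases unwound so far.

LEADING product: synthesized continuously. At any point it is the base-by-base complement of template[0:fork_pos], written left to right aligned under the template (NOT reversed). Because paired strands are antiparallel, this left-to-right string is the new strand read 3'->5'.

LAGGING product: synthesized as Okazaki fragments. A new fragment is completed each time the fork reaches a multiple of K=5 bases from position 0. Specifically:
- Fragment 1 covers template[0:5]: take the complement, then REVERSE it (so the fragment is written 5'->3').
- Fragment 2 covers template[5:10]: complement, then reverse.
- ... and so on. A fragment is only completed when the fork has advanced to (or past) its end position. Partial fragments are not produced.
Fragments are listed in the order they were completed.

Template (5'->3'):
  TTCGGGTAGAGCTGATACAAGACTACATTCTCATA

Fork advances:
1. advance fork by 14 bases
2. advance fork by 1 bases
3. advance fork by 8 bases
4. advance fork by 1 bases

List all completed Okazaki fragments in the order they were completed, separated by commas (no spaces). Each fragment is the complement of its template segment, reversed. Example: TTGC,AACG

Step 1: advance 14 -> fork_pos = 0 + 14 = 14. Reached multiple(s) of 5: 5, 10 -> fragments 1-2 completed (2 total).
Step 2: advance 1 -> fork_pos = 14 + 1 = 15. Reached multiple(s) of 5: 15 -> fragment 3 completed (3 total).
Step 3: advance 8 -> fork_pos = 15 + 8 = 23. Reached multiple(s) of 5: 20 -> fragment 4 completed (4 total).
Step 4: advance 1 -> fork_pos = 23 + 1 = 24. Next multiple of 5 is 25 (not reached); still 4 fragment(s).
Final fork_pos = 24, so 4 fragment(s) are complete. Build each: template segment -> complement -> reverse.
Fragment 1: template[0:5] = TTCGG -> complement AAGCC -> reversed CCGAA
Fragment 2: template[5:10] = GTAGA -> complement CATCT -> reversed TCTAC
Fragment 3: template[10:15] = GCTGA -> complement CGACT -> reversed TCAGC
Fragment 4: template[15:20] = TACAA -> complement ATGTT -> reversed TTGTA

Answer: CCGAA,TCTAC,TCAGC,TTGTA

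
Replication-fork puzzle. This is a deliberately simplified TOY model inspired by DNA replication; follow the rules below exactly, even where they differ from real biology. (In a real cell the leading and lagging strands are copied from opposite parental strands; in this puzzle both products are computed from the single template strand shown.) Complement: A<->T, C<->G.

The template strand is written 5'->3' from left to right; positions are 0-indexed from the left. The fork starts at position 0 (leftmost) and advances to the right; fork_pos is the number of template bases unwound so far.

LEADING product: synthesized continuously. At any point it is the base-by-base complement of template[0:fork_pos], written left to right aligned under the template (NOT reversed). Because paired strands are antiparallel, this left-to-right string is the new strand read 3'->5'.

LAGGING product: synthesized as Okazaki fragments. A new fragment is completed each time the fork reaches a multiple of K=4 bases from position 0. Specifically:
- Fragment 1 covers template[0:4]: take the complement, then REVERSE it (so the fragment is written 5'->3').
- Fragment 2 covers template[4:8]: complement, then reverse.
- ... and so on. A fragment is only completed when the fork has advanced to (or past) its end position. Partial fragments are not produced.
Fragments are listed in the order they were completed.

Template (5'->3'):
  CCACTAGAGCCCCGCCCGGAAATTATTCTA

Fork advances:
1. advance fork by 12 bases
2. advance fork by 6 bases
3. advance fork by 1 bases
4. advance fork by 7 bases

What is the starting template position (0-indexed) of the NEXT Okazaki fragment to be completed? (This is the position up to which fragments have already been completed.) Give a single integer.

Step 1: advance 12 -> fork_pos = 0 + 12 = 12. Reached multiple(s) of 4: 4, 8, 12 -> fragments 1-3 completed (3 total).
Step 2: advance 6 -> fork_pos = 12 + 6 = 18. Reached multiple(s) of 4: 16 -> fragment 4 completed (4 total).
Step 3: advance 1 -> fork_pos = 18 + 1 = 19. Next multiple of 4 is 20 (not reached); still 4 fragment(s).
Step 4: advance 7 -> fork_pos = 19 + 7 = 26. Reached multiple(s) of 4: 20, 24 -> fragments 5-6 completed (6 total).
6 fragment(s) completed, covering template[0:24] (6 x 4 = 24). The next fragment, fragment 7, covers template[24:28], so it starts at position 24.

Answer: 24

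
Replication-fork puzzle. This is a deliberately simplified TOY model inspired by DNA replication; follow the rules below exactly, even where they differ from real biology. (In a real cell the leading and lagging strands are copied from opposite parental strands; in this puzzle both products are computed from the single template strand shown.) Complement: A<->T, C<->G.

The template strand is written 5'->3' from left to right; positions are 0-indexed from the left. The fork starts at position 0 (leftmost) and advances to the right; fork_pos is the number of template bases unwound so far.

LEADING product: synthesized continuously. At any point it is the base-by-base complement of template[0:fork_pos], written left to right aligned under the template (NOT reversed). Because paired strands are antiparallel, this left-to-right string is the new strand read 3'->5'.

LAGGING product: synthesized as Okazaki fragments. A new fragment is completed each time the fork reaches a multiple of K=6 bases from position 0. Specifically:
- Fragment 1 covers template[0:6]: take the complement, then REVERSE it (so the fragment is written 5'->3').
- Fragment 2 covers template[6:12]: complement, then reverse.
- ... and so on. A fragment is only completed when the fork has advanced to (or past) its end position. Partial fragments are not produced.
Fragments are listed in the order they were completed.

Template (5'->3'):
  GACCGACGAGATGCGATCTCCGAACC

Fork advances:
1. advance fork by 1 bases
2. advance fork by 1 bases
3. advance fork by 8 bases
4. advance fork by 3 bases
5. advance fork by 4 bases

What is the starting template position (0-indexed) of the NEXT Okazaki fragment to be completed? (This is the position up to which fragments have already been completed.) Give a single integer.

Step 1: advance 1 -> fork_pos = 0 + 1 = 1. Next multiple of 6 is 6 (not reached); still 0 fragment(s).
Step 2: advance 1 -> fork_pos = 1 + 1 = 2. Next multiple of 6 is 6 (not reached); still 0 fragment(s).
Step 3: advance 8 -> fork_pos = 2 + 8 = 10. Reached multiple(s) of 6: 6 -> fragment 1 completed (1 total).
Step 4: advance 3 -> fork_pos = 10 + 3 = 13. Reached multiple(s) of 6: 12 -> fragment 2 completed (2 total).
Step 5: advance 4 -> fork_pos = 13 + 4 = 17. Next multiple of 6 is 18 (not reached); still 2 fragment(s).
2 fragment(s) completed, covering template[0:12] (2 x 6 = 12). The next fragment, fragment 3, covers template[12:18], so it starts at position 12.

Answer: 12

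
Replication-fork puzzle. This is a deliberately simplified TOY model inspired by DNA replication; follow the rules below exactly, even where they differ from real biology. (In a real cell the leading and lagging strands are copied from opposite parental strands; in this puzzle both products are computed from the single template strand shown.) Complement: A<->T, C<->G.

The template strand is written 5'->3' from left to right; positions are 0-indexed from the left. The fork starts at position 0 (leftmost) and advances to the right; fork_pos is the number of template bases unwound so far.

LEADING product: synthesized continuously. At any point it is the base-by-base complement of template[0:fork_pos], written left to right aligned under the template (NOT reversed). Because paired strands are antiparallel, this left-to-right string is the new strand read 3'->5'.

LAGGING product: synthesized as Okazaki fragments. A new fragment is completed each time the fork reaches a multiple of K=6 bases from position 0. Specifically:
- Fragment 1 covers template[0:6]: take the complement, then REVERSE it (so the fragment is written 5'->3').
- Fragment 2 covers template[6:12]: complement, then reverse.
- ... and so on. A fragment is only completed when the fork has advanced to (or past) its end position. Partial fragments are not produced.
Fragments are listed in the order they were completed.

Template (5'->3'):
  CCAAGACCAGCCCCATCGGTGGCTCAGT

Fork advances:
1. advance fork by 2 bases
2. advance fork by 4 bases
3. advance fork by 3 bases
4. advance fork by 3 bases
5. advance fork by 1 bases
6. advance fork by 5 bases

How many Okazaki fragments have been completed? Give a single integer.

Step 1: advance 2 -> fork_pos = 0 + 2 = 2. Next multiple of 6 is 6 (not reached); still 0 fragment(s).
Step 2: advance 4 -> fork_pos = 2 + 4 = 6. Reached multiple(s) of 6: 6 -> fragment 1 completed (1 total).
Step 3: advance 3 -> fork_pos = 6 + 3 = 9. Next multiple of 6 is 12 (not reached); still 1 fragment(s).
Step 4: advance 3 -> fork_pos = 9 + 3 = 12. Reached multiple(s) of 6: 12 -> fragment 2 completed (2 total).
Step 5: advance 1 -> fork_pos = 12 + 1 = 13. Next multiple of 6 is 18 (not reached); still 2 fragment(s).
Step 6: advance 5 -> fork_pos = 13 + 5 = 18. Reached multiple(s) of 6: 18 -> fragment 3 completed (3 total).
Check: final fork_pos = 18; the multiples of 6 that are <= 18 are 6..18 -> 18 // 6 = 3 completed fragment(s).

Answer: 3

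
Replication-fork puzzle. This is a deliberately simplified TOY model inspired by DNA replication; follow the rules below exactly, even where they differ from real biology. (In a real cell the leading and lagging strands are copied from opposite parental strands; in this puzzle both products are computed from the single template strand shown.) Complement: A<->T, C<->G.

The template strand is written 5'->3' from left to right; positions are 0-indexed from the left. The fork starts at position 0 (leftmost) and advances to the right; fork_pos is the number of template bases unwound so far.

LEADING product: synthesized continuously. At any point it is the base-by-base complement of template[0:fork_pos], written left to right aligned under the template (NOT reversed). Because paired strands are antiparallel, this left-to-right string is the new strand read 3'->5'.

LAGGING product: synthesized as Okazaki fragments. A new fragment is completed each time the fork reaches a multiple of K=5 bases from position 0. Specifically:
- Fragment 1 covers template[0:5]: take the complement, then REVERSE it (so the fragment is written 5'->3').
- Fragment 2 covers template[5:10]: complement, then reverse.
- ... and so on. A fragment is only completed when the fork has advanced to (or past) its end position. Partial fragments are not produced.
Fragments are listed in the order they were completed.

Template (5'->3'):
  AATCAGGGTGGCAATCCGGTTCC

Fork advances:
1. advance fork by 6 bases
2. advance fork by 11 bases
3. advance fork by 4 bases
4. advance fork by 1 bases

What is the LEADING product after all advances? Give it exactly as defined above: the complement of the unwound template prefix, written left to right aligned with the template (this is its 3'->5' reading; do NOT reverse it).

Answer: TTAGTCCCACCGTTAGGCCAAG

Derivation:
Step 1: advance 6 -> fork_pos = 0 + 6 = 6.
Step 2: advance 11 -> fork_pos = 6 + 11 = 17.
Step 3: advance 4 -> fork_pos = 17 + 4 = 21.
Step 4: advance 1 -> fork_pos = 21 + 1 = 22.
Unwound prefix: template[0:22] = AATCAGGGTGGCAATCCGGTTC
Complement it base by base (A<->T, C<->G), keeping left-to-right order:
  [0:5] AATCA -> TTAGT
  [5:10] GGGTG -> CCCAC
  [10:15] GCAAT -> CGTTA
  [15:20] CCGGT -> GGCCA
  [20:22] TC -> AG
Concatenate: TTAGTCCCACCGTTAGGCCAAG (length 22; written aligned with the template, i.e. 3'->5').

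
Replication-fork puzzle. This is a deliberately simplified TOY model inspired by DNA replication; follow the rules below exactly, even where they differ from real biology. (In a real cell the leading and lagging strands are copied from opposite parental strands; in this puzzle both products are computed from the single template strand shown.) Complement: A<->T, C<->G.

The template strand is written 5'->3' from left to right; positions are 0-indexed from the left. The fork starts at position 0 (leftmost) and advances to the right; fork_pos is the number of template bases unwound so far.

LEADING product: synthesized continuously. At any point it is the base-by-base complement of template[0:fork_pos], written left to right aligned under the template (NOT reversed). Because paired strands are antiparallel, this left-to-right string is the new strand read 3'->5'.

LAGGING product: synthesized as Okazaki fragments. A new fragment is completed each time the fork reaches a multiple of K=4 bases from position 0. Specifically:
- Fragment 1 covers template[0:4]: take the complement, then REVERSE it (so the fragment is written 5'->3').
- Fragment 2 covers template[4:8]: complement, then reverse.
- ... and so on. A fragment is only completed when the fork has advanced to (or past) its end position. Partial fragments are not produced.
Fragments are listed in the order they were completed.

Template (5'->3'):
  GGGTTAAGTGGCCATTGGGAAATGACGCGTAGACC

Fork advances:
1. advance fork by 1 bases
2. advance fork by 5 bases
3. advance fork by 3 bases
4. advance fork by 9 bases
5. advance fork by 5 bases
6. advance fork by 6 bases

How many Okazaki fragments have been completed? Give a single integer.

Step 1: advance 1 -> fork_pos = 0 + 1 = 1. Next multiple of 4 is 4 (not reached); still 0 fragment(s).
Step 2: advance 5 -> fork_pos = 1 + 5 = 6. Reached multiple(s) of 4: 4 -> fragment 1 completed (1 total).
Step 3: advance 3 -> fork_pos = 6 + 3 = 9. Reached multiple(s) of 4: 8 -> fragment 2 completed (2 total).
Step 4: advance 9 -> fork_pos = 9 + 9 = 18. Reached multiple(s) of 4: 12, 16 -> fragments 3-4 completed (4 total).
Step 5: advance 5 -> fork_pos = 18 + 5 = 23. Reached multiple(s) of 4: 20 -> fragment 5 completed (5 total).
Step 6: advance 6 -> fork_pos = 23 + 6 = 29. Reached multiple(s) of 4: 24, 28 -> fragments 6-7 completed (7 total).
Check: final fork_pos = 29; the multiples of 4 that are <= 29 are 4..28 -> 29 // 4 = 7 completed fragment(s).

Answer: 7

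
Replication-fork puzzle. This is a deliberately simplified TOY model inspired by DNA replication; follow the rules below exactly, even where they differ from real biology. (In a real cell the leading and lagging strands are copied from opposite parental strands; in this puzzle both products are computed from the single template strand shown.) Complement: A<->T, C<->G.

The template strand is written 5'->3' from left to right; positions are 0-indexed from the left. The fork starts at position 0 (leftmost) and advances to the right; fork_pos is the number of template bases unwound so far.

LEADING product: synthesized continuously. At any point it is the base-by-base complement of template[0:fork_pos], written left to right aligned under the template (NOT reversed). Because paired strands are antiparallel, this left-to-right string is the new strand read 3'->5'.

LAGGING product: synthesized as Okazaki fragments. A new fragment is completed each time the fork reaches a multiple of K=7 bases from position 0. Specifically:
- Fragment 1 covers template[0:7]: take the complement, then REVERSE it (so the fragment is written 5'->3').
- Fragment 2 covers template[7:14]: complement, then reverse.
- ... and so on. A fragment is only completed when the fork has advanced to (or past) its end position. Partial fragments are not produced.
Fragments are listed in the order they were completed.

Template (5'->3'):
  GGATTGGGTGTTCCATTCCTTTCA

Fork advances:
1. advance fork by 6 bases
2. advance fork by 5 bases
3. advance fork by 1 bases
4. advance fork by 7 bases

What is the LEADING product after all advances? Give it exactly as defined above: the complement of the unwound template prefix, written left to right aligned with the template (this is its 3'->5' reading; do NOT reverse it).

Step 1: advance 6 -> fork_pos = 0 + 6 = 6.
Step 2: advance 5 -> fork_pos = 6 + 5 = 11.
Step 3: advance 1 -> fork_pos = 11 + 1 = 12.
Step 4: advance 7 -> fork_pos = 12 + 7 = 19.
Unwound prefix: template[0:19] = GGATTGGGTGTTCCATTCC
Complement it base by base (A<->T, C<->G), keeping left-to-right order:
  [0:5] GGATT -> CCTAA
  [5:10] GGGTG -> CCCAC
  [10:15] TTCCA -> AAGGT
  [15:19] TTCC -> AAGG
Concatenate: CCTAACCCACAAGGTAAGG (length 19; written aligned with the template, i.e. 3'->5').

Answer: CCTAACCCACAAGGTAAGG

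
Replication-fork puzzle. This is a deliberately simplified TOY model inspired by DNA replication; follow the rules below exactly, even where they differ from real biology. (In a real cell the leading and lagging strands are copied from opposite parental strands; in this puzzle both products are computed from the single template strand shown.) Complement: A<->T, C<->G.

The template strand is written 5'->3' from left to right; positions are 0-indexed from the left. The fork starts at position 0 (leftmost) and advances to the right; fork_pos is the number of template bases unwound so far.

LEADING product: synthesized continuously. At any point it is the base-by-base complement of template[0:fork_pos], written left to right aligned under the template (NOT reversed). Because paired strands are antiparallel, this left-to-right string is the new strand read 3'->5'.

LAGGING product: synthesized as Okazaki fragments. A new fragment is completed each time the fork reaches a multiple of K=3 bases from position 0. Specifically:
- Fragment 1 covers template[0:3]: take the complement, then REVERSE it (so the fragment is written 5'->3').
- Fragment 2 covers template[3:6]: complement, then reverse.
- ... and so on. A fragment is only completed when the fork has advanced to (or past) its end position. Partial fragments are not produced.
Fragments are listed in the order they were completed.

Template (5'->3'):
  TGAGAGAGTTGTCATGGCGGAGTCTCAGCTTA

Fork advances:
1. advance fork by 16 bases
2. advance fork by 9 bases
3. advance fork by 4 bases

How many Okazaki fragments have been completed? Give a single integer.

Step 1: advance 16 -> fork_pos = 0 + 16 = 16. Reached multiple(s) of 3: 3, 6, 9, 12, 15 -> fragments 1-5 completed (5 total).
Step 2: advance 9 -> fork_pos = 16 + 9 = 25. Reached multiple(s) of 3: 18, 21, 24 -> fragments 6-8 completed (8 total).
Step 3: advance 4 -> fork_pos = 25 + 4 = 29. Reached multiple(s) of 3: 27 -> fragment 9 completed (9 total).
Check: final fork_pos = 29; the multiples of 3 that are <= 29 are 3..27 -> 29 // 3 = 9 completed fragment(s).

Answer: 9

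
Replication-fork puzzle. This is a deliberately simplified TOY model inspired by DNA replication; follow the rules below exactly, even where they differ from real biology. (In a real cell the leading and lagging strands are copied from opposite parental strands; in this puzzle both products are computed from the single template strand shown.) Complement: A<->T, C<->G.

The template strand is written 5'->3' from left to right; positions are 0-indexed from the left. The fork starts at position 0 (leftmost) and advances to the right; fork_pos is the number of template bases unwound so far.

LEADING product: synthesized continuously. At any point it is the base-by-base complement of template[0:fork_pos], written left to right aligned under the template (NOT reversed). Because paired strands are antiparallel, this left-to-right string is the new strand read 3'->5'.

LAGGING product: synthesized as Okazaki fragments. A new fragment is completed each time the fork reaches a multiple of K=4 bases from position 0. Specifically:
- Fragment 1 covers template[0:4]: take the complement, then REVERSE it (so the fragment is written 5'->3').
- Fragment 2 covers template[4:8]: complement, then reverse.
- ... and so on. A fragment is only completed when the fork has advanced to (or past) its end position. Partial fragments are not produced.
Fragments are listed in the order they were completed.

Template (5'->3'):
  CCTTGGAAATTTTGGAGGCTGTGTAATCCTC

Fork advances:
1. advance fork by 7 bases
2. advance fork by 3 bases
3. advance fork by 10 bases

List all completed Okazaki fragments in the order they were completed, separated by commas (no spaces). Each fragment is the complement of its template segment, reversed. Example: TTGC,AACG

Answer: AAGG,TTCC,AAAT,TCCA,AGCC

Derivation:
Step 1: advance 7 -> fork_pos = 0 + 7 = 7. Reached multiple(s) of 4: 4 -> fragment 1 completed (1 total).
Step 2: advance 3 -> fork_pos = 7 + 3 = 10. Reached multiple(s) of 4: 8 -> fragment 2 completed (2 total).
Step 3: advance 10 -> fork_pos = 10 + 10 = 20. Reached multiple(s) of 4: 12, 16, 20 -> fragments 3-5 completed (5 total).
Final fork_pos = 20, so 5 fragment(s) are complete. Build each: template segment -> complement -> reverse.
Fragment 1: template[0:4] = CCTT -> complement GGAA -> reversed AAGG
Fragment 2: template[4:8] = GGAA -> complement CCTT -> reversed TTCC
Fragment 3: template[8:12] = ATTT -> complement TAAA -> reversed AAAT
Fragment 4: template[12:16] = TGGA -> complement ACCT -> reversed TCCA
Fragment 5: template[16:20] = GGCT -> complement CCGA -> reversed AGCC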